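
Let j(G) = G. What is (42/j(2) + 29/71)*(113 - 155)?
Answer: -63840/71 ≈ -899.16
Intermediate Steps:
(42/j(2) + 29/71)*(113 - 155) = (42/2 + 29/71)*(113 - 155) = (42*(½) + 29*(1/71))*(-42) = (21 + 29/71)*(-42) = (1520/71)*(-42) = -63840/71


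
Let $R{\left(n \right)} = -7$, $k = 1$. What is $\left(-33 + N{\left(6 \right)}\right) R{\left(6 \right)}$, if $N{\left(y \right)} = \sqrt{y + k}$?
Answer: $231 - 7 \sqrt{7} \approx 212.48$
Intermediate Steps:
$N{\left(y \right)} = \sqrt{1 + y}$ ($N{\left(y \right)} = \sqrt{y + 1} = \sqrt{1 + y}$)
$\left(-33 + N{\left(6 \right)}\right) R{\left(6 \right)} = \left(-33 + \sqrt{1 + 6}\right) \left(-7\right) = \left(-33 + \sqrt{7}\right) \left(-7\right) = 231 - 7 \sqrt{7}$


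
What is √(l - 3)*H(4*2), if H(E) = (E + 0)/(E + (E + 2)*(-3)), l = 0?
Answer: -4*I*√3/11 ≈ -0.62984*I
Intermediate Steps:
H(E) = E/(-6 - 2*E) (H(E) = E/(E + (2 + E)*(-3)) = E/(E + (-6 - 3*E)) = E/(-6 - 2*E))
√(l - 3)*H(4*2) = √(0 - 3)*(-4*2/(6 + 2*(4*2))) = √(-3)*(-1*8/(6 + 2*8)) = (I*√3)*(-1*8/(6 + 16)) = (I*√3)*(-1*8/22) = (I*√3)*(-1*8*1/22) = (I*√3)*(-4/11) = -4*I*√3/11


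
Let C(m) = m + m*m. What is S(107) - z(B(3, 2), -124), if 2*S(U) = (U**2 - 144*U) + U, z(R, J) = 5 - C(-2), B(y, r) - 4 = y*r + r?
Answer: -1929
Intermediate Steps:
B(y, r) = 4 + r + r*y (B(y, r) = 4 + (y*r + r) = 4 + (r*y + r) = 4 + (r + r*y) = 4 + r + r*y)
C(m) = m + m**2
z(R, J) = 3 (z(R, J) = 5 - (-2)*(1 - 2) = 5 - (-2)*(-1) = 5 - 1*2 = 5 - 2 = 3)
S(U) = U**2/2 - 143*U/2 (S(U) = ((U**2 - 144*U) + U)/2 = (U**2 - 143*U)/2 = U**2/2 - 143*U/2)
S(107) - z(B(3, 2), -124) = (1/2)*107*(-143 + 107) - 1*3 = (1/2)*107*(-36) - 3 = -1926 - 3 = -1929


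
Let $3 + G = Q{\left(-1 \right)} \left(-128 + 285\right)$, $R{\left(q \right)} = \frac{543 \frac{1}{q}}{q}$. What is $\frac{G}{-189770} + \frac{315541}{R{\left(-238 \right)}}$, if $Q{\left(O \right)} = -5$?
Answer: $\frac{1695927465587482}{51522555} \approx 3.2916 \cdot 10^{7}$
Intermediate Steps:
$R{\left(q \right)} = \frac{543}{q^{2}}$
$G = -788$ ($G = -3 - 5 \left(-128 + 285\right) = -3 - 785 = -788$)
$\frac{G}{-189770} + \frac{315541}{R{\left(-238 \right)}} = - \frac{788}{-189770} + \frac{315541}{543 \cdot \frac{1}{56644}} = \left(-788\right) \left(- \frac{1}{189770}\right) + \frac{315541}{543 \cdot \frac{1}{56644}} = \frac{394}{94885} + \frac{315541}{\frac{543}{56644}} = \frac{394}{94885} + 315541 \cdot \frac{56644}{543} = \frac{394}{94885} + \frac{17873504404}{543} = \frac{1695927465587482}{51522555}$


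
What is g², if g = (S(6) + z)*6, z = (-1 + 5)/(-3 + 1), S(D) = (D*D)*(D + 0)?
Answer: 1648656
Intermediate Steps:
S(D) = D³ (S(D) = D²*D = D³)
z = -2 (z = 4/(-2) = 4*(-½) = -2)
g = 1284 (g = (6³ - 2)*6 = (216 - 2)*6 = 214*6 = 1284)
g² = 1284² = 1648656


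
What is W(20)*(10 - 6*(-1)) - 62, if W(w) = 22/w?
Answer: -222/5 ≈ -44.400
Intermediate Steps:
W(20)*(10 - 6*(-1)) - 62 = (22/20)*(10 - 6*(-1)) - 62 = (22*(1/20))*(10 + 6) - 62 = (11/10)*16 - 62 = 88/5 - 62 = -222/5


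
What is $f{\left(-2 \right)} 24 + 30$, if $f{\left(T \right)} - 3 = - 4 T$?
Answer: $294$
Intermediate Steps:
$f{\left(T \right)} = 3 - 4 T$
$f{\left(-2 \right)} 24 + 30 = \left(3 - -8\right) 24 + 30 = \left(3 + 8\right) 24 + 30 = 11 \cdot 24 + 30 = 264 + 30 = 294$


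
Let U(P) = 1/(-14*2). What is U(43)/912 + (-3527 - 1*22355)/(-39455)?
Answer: 660883297/1007522880 ≈ 0.65595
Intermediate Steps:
U(P) = -1/28 (U(P) = 1/(-28) = -1/28)
U(43)/912 + (-3527 - 1*22355)/(-39455) = -1/28/912 + (-3527 - 1*22355)/(-39455) = -1/28*1/912 + (-3527 - 22355)*(-1/39455) = -1/25536 - 25882*(-1/39455) = -1/25536 + 25882/39455 = 660883297/1007522880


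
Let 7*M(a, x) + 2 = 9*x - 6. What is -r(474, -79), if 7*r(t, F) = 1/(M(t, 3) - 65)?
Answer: 1/436 ≈ 0.0022936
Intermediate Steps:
M(a, x) = -8/7 + 9*x/7 (M(a, x) = -2/7 + (9*x - 6)/7 = -2/7 + (-6 + 9*x)/7 = -2/7 + (-6/7 + 9*x/7) = -8/7 + 9*x/7)
r(t, F) = -1/436 (r(t, F) = 1/(7*((-8/7 + (9/7)*3) - 65)) = 1/(7*((-8/7 + 27/7) - 65)) = 1/(7*(19/7 - 65)) = 1/(7*(-436/7)) = (⅐)*(-7/436) = -1/436)
-r(474, -79) = -1*(-1/436) = 1/436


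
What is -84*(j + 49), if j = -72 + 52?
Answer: -2436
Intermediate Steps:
j = -20
-84*(j + 49) = -84*(-20 + 49) = -84*29 = -2436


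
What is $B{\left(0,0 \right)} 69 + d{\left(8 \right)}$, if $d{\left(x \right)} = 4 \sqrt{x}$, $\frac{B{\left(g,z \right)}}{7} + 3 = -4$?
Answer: $-3381 + 8 \sqrt{2} \approx -3369.7$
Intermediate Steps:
$B{\left(g,z \right)} = -49$ ($B{\left(g,z \right)} = -21 + 7 \left(-4\right) = -21 - 28 = -49$)
$B{\left(0,0 \right)} 69 + d{\left(8 \right)} = \left(-49\right) 69 + 4 \sqrt{8} = -3381 + 4 \cdot 2 \sqrt{2} = -3381 + 8 \sqrt{2}$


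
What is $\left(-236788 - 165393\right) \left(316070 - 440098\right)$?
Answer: $49881705068$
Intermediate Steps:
$\left(-236788 - 165393\right) \left(316070 - 440098\right) = \left(-402181\right) \left(-124028\right) = 49881705068$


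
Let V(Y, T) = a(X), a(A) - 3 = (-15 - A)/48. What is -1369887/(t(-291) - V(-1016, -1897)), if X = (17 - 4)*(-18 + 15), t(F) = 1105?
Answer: -2739774/2203 ≈ -1243.7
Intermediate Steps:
X = -39 (X = 13*(-3) = -39)
a(A) = 43/16 - A/48 (a(A) = 3 + (-15 - A)/48 = 3 + (-15 - A)*(1/48) = 3 + (-5/16 - A/48) = 43/16 - A/48)
V(Y, T) = 7/2 (V(Y, T) = 43/16 - 1/48*(-39) = 43/16 + 13/16 = 7/2)
-1369887/(t(-291) - V(-1016, -1897)) = -1369887/(1105 - 1*7/2) = -1369887/(1105 - 7/2) = -1369887/2203/2 = -1369887*2/2203 = -2739774/2203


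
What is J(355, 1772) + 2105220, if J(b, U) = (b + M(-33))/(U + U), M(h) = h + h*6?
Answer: 1865224951/886 ≈ 2.1052e+6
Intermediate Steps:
M(h) = 7*h (M(h) = h + 6*h = 7*h)
J(b, U) = (-231 + b)/(2*U) (J(b, U) = (b + 7*(-33))/(U + U) = (b - 231)/((2*U)) = (-231 + b)*(1/(2*U)) = (-231 + b)/(2*U))
J(355, 1772) + 2105220 = (½)*(-231 + 355)/1772 + 2105220 = (½)*(1/1772)*124 + 2105220 = 31/886 + 2105220 = 1865224951/886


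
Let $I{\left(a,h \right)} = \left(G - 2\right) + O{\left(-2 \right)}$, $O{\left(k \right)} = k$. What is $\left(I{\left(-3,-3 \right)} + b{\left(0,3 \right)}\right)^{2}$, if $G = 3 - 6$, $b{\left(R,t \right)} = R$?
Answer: $49$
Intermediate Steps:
$G = -3$ ($G = 3 - 6 = -3$)
$I{\left(a,h \right)} = -7$ ($I{\left(a,h \right)} = \left(-3 - 2\right) - 2 = -5 - 2 = -7$)
$\left(I{\left(-3,-3 \right)} + b{\left(0,3 \right)}\right)^{2} = \left(-7 + 0\right)^{2} = \left(-7\right)^{2} = 49$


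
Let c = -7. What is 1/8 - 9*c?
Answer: 505/8 ≈ 63.125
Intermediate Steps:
1/8 - 9*c = 1/8 - 9*(-7) = 1/8 + 63 = 505/8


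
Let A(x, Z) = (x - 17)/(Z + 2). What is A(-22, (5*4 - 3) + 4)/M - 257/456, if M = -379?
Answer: -2222485/3974952 ≈ -0.55912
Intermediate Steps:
A(x, Z) = (-17 + x)/(2 + Z)
A(-22, (5*4 - 3) + 4)/M - 257/456 = ((-17 - 22)/(2 + ((5*4 - 3) + 4)))/(-379) - 257/456 = (-39/(2 + ((20 - 3) + 4)))*(-1/379) - 257*1/456 = (-39/(2 + (17 + 4)))*(-1/379) - 257/456 = (-39/(2 + 21))*(-1/379) - 257/456 = (-39/23)*(-1/379) - 257/456 = ((1/23)*(-39))*(-1/379) - 257/456 = -39/23*(-1/379) - 257/456 = 39/8717 - 257/456 = -2222485/3974952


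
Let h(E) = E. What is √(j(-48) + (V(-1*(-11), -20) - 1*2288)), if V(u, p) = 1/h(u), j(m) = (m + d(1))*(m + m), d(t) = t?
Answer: √269115/11 ≈ 47.160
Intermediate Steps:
j(m) = 2*m*(1 + m) (j(m) = (m + 1)*(m + m) = (1 + m)*(2*m) = 2*m*(1 + m))
V(u, p) = 1/u
√(j(-48) + (V(-1*(-11), -20) - 1*2288)) = √(2*(-48)*(1 - 48) + (1/(-1*(-11)) - 1*2288)) = √(2*(-48)*(-47) + (1/11 - 2288)) = √(4512 + (1/11 - 2288)) = √(4512 - 25167/11) = √(24465/11) = √269115/11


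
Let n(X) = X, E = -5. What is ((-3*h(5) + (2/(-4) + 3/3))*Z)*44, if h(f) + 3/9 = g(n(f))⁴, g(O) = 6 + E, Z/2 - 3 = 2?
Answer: -660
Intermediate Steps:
Z = 10 (Z = 6 + 2*2 = 6 + 4 = 10)
g(O) = 1 (g(O) = 6 - 5 = 1)
h(f) = ⅔ (h(f) = -⅓ + 1⁴ = -⅓ + 1 = ⅔)
((-3*h(5) + (2/(-4) + 3/3))*Z)*44 = ((-3*⅔ + (2/(-4) + 3/3))*10)*44 = ((-2 + (2*(-¼) + 3*(⅓)))*10)*44 = ((-2 + (-½ + 1))*10)*44 = ((-2 + ½)*10)*44 = -3/2*10*44 = -15*44 = -660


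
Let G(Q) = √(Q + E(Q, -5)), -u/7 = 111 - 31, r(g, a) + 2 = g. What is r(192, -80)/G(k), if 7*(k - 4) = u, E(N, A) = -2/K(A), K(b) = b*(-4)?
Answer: -190*I*√7610/761 ≈ -21.78*I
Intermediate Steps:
K(b) = -4*b
r(g, a) = -2 + g
E(N, A) = 1/(2*A) (E(N, A) = -2*(-1/(4*A)) = -(-1)/(2*A) = 1/(2*A))
u = -560 (u = -7*(111 - 31) = -7*80 = -560)
k = -76 (k = 4 + (⅐)*(-560) = 4 - 80 = -76)
G(Q) = √(-⅒ + Q) (G(Q) = √(Q + (½)/(-5)) = √(Q + (½)*(-⅕)) = √(Q - ⅒) = √(-⅒ + Q))
r(192, -80)/G(k) = (-2 + 192)/((√(-10 + 100*(-76))/10)) = 190/((√(-10 - 7600)/10)) = 190/((√(-7610)/10)) = 190/(((I*√7610)/10)) = 190/((I*√7610/10)) = 190*(-I*√7610/761) = -190*I*√7610/761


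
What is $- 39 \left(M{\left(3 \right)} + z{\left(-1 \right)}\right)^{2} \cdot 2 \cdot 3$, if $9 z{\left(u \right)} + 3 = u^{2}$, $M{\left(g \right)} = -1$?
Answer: $- \frac{3146}{9} \approx -349.56$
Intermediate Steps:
$z{\left(u \right)} = - \frac{1}{3} + \frac{u^{2}}{9}$
$- 39 \left(M{\left(3 \right)} + z{\left(-1 \right)}\right)^{2} \cdot 2 \cdot 3 = - 39 \left(-1 - \left(\frac{1}{3} - \frac{\left(-1\right)^{2}}{9}\right)\right)^{2} \cdot 2 \cdot 3 = - 39 \left(-1 + \left(- \frac{1}{3} + \frac{1}{9} \cdot 1\right)\right)^{2} \cdot 6 = - 39 \left(-1 + \left(- \frac{1}{3} + \frac{1}{9}\right)\right)^{2} \cdot 6 = - 39 \left(-1 - \frac{2}{9}\right)^{2} \cdot 6 = - 39 \left(- \frac{11}{9}\right)^{2} \cdot 6 = \left(-39\right) \frac{121}{81} \cdot 6 = \left(- \frac{1573}{27}\right) 6 = - \frac{3146}{9}$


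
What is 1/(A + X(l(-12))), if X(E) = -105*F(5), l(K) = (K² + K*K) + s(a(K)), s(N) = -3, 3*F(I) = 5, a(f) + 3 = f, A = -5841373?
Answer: -1/5841548 ≈ -1.7119e-7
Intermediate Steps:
a(f) = -3 + f
F(I) = 5/3 (F(I) = (⅓)*5 = 5/3)
l(K) = -3 + 2*K² (l(K) = (K² + K*K) - 3 = (K² + K²) - 3 = 2*K² - 3 = -3 + 2*K²)
X(E) = -175 (X(E) = -105*5/3 = -175)
1/(A + X(l(-12))) = 1/(-5841373 - 175) = 1/(-5841548) = -1/5841548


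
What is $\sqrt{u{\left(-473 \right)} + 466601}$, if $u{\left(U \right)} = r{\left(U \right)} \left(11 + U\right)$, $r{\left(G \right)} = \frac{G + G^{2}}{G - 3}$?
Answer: $\frac{\sqrt{197470997}}{17} \approx 826.61$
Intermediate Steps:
$r{\left(G \right)} = \frac{G + G^{2}}{-3 + G}$
$u{\left(U \right)} = \frac{U \left(1 + U\right) \left(11 + U\right)}{-3 + U}$ ($u{\left(U \right)} = \frac{U \left(1 + U\right)}{-3 + U} \left(11 + U\right) = \frac{U \left(1 + U\right) \left(11 + U\right)}{-3 + U}$)
$\sqrt{u{\left(-473 \right)} + 466601} = \sqrt{- \frac{473 \left(1 - 473\right) \left(11 - 473\right)}{-3 - 473} + 466601} = \sqrt{\left(-473\right) \frac{1}{-476} \left(-472\right) \left(-462\right) + 466601} = \sqrt{\left(-473\right) \left(- \frac{1}{476}\right) \left(-472\right) \left(-462\right) + 466601} = \sqrt{\frac{3683724}{17} + 466601} = \sqrt{\frac{11615941}{17}} = \frac{\sqrt{197470997}}{17}$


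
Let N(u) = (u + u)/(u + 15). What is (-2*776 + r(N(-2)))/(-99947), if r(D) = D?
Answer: 20180/1299311 ≈ 0.015531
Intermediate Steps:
N(u) = 2*u/(15 + u) (N(u) = (2*u)/(15 + u) = 2*u/(15 + u))
(-2*776 + r(N(-2)))/(-99947) = (-2*776 + 2*(-2)/(15 - 2))/(-99947) = (-1552 + 2*(-2)/13)*(-1/99947) = (-1552 + 2*(-2)*(1/13))*(-1/99947) = (-1552 - 4/13)*(-1/99947) = -20180/13*(-1/99947) = 20180/1299311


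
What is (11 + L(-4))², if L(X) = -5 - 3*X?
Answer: 324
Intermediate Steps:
(11 + L(-4))² = (11 + (-5 - 3*(-4)))² = (11 + (-5 + 12))² = (11 + 7)² = 18² = 324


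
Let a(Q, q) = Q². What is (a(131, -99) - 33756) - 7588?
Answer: -24183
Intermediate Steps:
(a(131, -99) - 33756) - 7588 = (131² - 33756) - 7588 = (17161 - 33756) - 7588 = -16595 - 7588 = -24183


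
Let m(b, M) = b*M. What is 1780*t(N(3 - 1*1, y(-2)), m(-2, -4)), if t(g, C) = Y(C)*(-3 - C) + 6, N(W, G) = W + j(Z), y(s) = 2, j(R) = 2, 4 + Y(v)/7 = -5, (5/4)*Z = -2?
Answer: 1244220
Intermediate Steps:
Z = -8/5 (Z = (⅘)*(-2) = -8/5 ≈ -1.6000)
Y(v) = -63 (Y(v) = -28 + 7*(-5) = -28 - 35 = -63)
N(W, G) = 2 + W (N(W, G) = W + 2 = 2 + W)
m(b, M) = M*b
t(g, C) = 195 + 63*C (t(g, C) = -63*(-3 - C) + 6 = (189 + 63*C) + 6 = 195 + 63*C)
1780*t(N(3 - 1*1, y(-2)), m(-2, -4)) = 1780*(195 + 63*(-4*(-2))) = 1780*(195 + 63*8) = 1780*(195 + 504) = 1780*699 = 1244220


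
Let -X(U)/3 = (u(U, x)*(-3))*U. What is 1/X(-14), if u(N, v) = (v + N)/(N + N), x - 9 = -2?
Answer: -2/63 ≈ -0.031746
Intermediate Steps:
x = 7 (x = 9 - 2 = 7)
u(N, v) = (N + v)/(2*N) (u(N, v) = (N + v)/((2*N)) = (N + v)*(1/(2*N)) = (N + v)/(2*N))
X(U) = 63/2 + 9*U/2 (X(U) = -3*((U + 7)/(2*U))*(-3)*U = -3*((7 + U)/(2*U))*(-3)*U = -3*(-3*(7 + U)/(2*U))*U = -3*(-21/2 - 3*U/2) = 63/2 + 9*U/2)
1/X(-14) = 1/(63/2 + (9/2)*(-14)) = 1/(63/2 - 63) = 1/(-63/2) = -2/63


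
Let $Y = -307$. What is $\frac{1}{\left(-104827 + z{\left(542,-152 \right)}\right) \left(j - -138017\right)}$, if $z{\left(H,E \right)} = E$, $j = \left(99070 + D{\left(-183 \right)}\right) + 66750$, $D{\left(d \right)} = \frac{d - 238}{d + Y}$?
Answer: $- \frac{70}{2232761623347} \approx -3.1351 \cdot 10^{-11}$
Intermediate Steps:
$D{\left(d \right)} = \frac{-238 + d}{-307 + d}$ ($D{\left(d \right)} = \frac{d - 238}{d - 307} = \frac{-238 + d}{-307 + d}$)
$j = \frac{81252221}{490}$ ($j = \left(99070 + \frac{-238 - 183}{-307 - 183}\right) + 66750 = \left(99070 + \frac{1}{-490} \left(-421\right)\right) + 66750 = \left(99070 - - \frac{421}{490}\right) + 66750 = \left(99070 + \frac{421}{490}\right) + 66750 = \frac{48544721}{490} + 66750 = \frac{81252221}{490} \approx 1.6582 \cdot 10^{5}$)
$\frac{1}{\left(-104827 + z{\left(542,-152 \right)}\right) \left(j - -138017\right)} = \frac{1}{\left(-104827 - 152\right) \left(\frac{81252221}{490} - -138017\right)} = \frac{1}{\left(-104979\right) \left(\frac{81252221}{490} + \left(-40417 + 178434\right)\right)} = \frac{1}{\left(-104979\right) \left(\frac{81252221}{490} + 138017\right)} = \frac{1}{\left(-104979\right) \frac{148880551}{490}} = \frac{1}{- \frac{2232761623347}{70}} = - \frac{70}{2232761623347}$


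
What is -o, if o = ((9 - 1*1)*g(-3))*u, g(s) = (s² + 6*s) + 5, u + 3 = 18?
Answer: 480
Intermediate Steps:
u = 15 (u = -3 + 18 = 15)
g(s) = 5 + s² + 6*s
o = -480 (o = ((9 - 1*1)*(5 + (-3)² + 6*(-3)))*15 = ((9 - 1)*(5 + 9 - 18))*15 = (8*(-4))*15 = -32*15 = -480)
-o = -1*(-480) = 480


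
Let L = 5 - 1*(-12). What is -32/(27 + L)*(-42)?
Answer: 336/11 ≈ 30.545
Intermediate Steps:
L = 17 (L = 5 + 12 = 17)
-32/(27 + L)*(-42) = -32/(27 + 17)*(-42) = -32/44*(-42) = -32*1/44*(-42) = -8/11*(-42) = 336/11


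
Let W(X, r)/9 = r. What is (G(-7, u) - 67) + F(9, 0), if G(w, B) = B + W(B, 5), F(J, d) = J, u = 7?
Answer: -6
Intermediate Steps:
W(X, r) = 9*r
G(w, B) = 45 + B (G(w, B) = B + 9*5 = B + 45 = 45 + B)
(G(-7, u) - 67) + F(9, 0) = ((45 + 7) - 67) + 9 = (52 - 67) + 9 = -15 + 9 = -6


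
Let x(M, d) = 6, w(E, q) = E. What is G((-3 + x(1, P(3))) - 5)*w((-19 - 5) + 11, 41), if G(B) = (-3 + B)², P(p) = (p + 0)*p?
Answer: -325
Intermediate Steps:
P(p) = p² (P(p) = p*p = p²)
G((-3 + x(1, P(3))) - 5)*w((-19 - 5) + 11, 41) = (-3 + ((-3 + 6) - 5))²*((-19 - 5) + 11) = (-3 + (3 - 5))²*(-24 + 11) = (-3 - 2)²*(-13) = (-5)²*(-13) = 25*(-13) = -325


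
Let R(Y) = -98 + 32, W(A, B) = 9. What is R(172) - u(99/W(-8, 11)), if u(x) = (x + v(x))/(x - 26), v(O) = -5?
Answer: -328/5 ≈ -65.600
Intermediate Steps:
R(Y) = -66
u(x) = (-5 + x)/(-26 + x) (u(x) = (x - 5)/(x - 26) = (-5 + x)/(-26 + x))
R(172) - u(99/W(-8, 11)) = -66 - (-5 + 99/9)/(-26 + 99/9) = -66 - (-5 + 99*(1/9))/(-26 + 99*(1/9)) = -66 - (-5 + 11)/(-26 + 11) = -66 - 6/(-15) = -66 - (-1)*6/15 = -66 - 1*(-2/5) = -66 + 2/5 = -328/5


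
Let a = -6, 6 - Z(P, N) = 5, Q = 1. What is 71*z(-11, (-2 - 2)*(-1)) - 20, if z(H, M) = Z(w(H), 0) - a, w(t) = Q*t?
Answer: 477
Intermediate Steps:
w(t) = t (w(t) = 1*t = t)
Z(P, N) = 1 (Z(P, N) = 6 - 1*5 = 6 - 5 = 1)
z(H, M) = 7 (z(H, M) = 1 - 1*(-6) = 1 + 6 = 7)
71*z(-11, (-2 - 2)*(-1)) - 20 = 71*7 - 20 = 497 - 20 = 477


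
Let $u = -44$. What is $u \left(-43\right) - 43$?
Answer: $1849$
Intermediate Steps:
$u \left(-43\right) - 43 = \left(-44\right) \left(-43\right) - 43 = 1892 - 43 = 1849$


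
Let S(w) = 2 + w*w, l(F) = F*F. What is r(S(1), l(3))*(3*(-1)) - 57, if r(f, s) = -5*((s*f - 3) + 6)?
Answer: 393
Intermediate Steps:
l(F) = F²
S(w) = 2 + w²
r(f, s) = -15 - 5*f*s (r(f, s) = -5*((f*s - 3) + 6) = -5*((-3 + f*s) + 6) = -5*(3 + f*s) = -15 - 5*f*s)
r(S(1), l(3))*(3*(-1)) - 57 = (-15 - 5*(2 + 1²)*3²)*(3*(-1)) - 57 = (-15 - 5*(2 + 1)*9)*(-3) - 57 = (-15 - 5*3*9)*(-3) - 57 = (-15 - 135)*(-3) - 57 = -150*(-3) - 57 = 450 - 57 = 393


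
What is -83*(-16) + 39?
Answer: 1367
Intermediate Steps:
-83*(-16) + 39 = 1328 + 39 = 1367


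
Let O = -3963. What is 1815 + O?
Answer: -2148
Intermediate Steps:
1815 + O = 1815 - 3963 = -2148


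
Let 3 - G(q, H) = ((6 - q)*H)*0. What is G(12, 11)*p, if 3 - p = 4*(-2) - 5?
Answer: 48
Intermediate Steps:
p = 16 (p = 3 - (4*(-2) - 5) = 3 - (-8 - 5) = 3 - 1*(-13) = 3 + 13 = 16)
G(q, H) = 3 (G(q, H) = 3 - (6 - q)*H*0 = 3 - H*(6 - q)*0 = 3 - 1*0 = 3 + 0 = 3)
G(12, 11)*p = 3*16 = 48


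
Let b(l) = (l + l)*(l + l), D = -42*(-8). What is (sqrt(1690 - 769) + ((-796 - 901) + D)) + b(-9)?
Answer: -1037 + sqrt(921) ≈ -1006.7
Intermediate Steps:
D = 336
b(l) = 4*l**2 (b(l) = (2*l)*(2*l) = 4*l**2)
(sqrt(1690 - 769) + ((-796 - 901) + D)) + b(-9) = (sqrt(1690 - 769) + ((-796 - 901) + 336)) + 4*(-9)**2 = (sqrt(921) + (-1697 + 336)) + 4*81 = (sqrt(921) - 1361) + 324 = (-1361 + sqrt(921)) + 324 = -1037 + sqrt(921)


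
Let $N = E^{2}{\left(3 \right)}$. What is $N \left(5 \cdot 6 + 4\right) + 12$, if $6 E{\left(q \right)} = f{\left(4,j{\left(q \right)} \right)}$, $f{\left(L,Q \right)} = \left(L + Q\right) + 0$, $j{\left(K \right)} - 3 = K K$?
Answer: $\frac{2284}{9} \approx 253.78$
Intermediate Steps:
$j{\left(K \right)} = 3 + K^{2}$ ($j{\left(K \right)} = 3 + K K = 3 + K^{2}$)
$f{\left(L,Q \right)} = L + Q$
$E{\left(q \right)} = \frac{7}{6} + \frac{q^{2}}{6}$ ($E{\left(q \right)} = \frac{4 + \left(3 + q^{2}\right)}{6} = \frac{7 + q^{2}}{6} = \frac{7}{6} + \frac{q^{2}}{6}$)
$N = \frac{64}{9}$ ($N = \left(\frac{7}{6} + \frac{3^{2}}{6}\right)^{2} = \left(\frac{7}{6} + \frac{1}{6} \cdot 9\right)^{2} = \left(\frac{7}{6} + \frac{3}{2}\right)^{2} = \left(\frac{8}{3}\right)^{2} = \frac{64}{9} \approx 7.1111$)
$N \left(5 \cdot 6 + 4\right) + 12 = \frac{64 \left(5 \cdot 6 + 4\right)}{9} + 12 = \frac{64 \left(30 + 4\right)}{9} + 12 = \frac{64}{9} \cdot 34 + 12 = \frac{2176}{9} + 12 = \frac{2284}{9}$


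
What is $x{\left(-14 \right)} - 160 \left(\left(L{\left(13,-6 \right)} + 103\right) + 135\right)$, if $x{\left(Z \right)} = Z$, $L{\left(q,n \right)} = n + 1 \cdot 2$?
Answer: $-37454$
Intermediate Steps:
$L{\left(q,n \right)} = 2 + n$ ($L{\left(q,n \right)} = n + 2 = 2 + n$)
$x{\left(-14 \right)} - 160 \left(\left(L{\left(13,-6 \right)} + 103\right) + 135\right) = -14 - 160 \left(\left(\left(2 - 6\right) + 103\right) + 135\right) = -14 - 160 \left(\left(-4 + 103\right) + 135\right) = -14 - 160 \left(99 + 135\right) = -14 - 37440 = -37454$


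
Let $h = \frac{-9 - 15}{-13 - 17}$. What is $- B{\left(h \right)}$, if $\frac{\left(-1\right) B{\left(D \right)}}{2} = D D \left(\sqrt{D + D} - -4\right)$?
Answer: $\frac{128}{25} + \frac{64 \sqrt{10}}{125} \approx 6.7391$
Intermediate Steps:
$h = \frac{4}{5}$ ($h = - \frac{24}{-30} = \left(-24\right) \left(- \frac{1}{30}\right) = \frac{4}{5} \approx 0.8$)
$B{\left(D \right)} = - 2 D^{2} \left(4 + \sqrt{2} \sqrt{D}\right)$ ($B{\left(D \right)} = - 2 D D \left(\sqrt{D + D} - -4\right) = - 2 D^{2} \left(\sqrt{2 D} + 4\right) = - 2 D^{2} \left(\sqrt{2} \sqrt{D} + 4\right) = - 2 D^{2} \left(4 + \sqrt{2} \sqrt{D}\right)$)
$- B{\left(h \right)} = - (- 8 \left(\frac{4}{5}\right)^{2} - 2 \sqrt{2} \left(\frac{4}{5}\right)^{\frac{5}{2}}) = - (\left(-8\right) \frac{16}{25} - 2 \sqrt{2} \frac{32 \sqrt{5}}{125}) = - (- \frac{128}{25} - \frac{64 \sqrt{10}}{125}) = \frac{128}{25} + \frac{64 \sqrt{10}}{125}$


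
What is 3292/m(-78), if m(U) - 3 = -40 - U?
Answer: 3292/41 ≈ 80.293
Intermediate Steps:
m(U) = -37 - U (m(U) = 3 + (-40 - U) = -37 - U)
3292/m(-78) = 3292/(-37 - 1*(-78)) = 3292/(-37 + 78) = 3292/41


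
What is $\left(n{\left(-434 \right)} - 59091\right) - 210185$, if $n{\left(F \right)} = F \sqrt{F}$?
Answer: $-269276 - 434 i \sqrt{434} \approx -2.6928 \cdot 10^{5} - 9041.4 i$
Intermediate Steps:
$n{\left(F \right)} = F^{\frac{3}{2}}$
$\left(n{\left(-434 \right)} - 59091\right) - 210185 = \left(\left(-434\right)^{\frac{3}{2}} - 59091\right) - 210185 = \left(- 434 i \sqrt{434} - 59091\right) - 210185 = \left(-59091 - 434 i \sqrt{434}\right) - 210185 = -269276 - 434 i \sqrt{434}$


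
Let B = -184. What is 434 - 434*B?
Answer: 80290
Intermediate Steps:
434 - 434*B = 434 - 434*(-184) = 434 + 79856 = 80290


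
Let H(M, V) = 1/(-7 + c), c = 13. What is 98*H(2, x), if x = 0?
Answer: 49/3 ≈ 16.333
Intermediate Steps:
H(M, V) = ⅙ (H(M, V) = 1/(-7 + 13) = 1/6 = ⅙)
98*H(2, x) = 98*(⅙) = 49/3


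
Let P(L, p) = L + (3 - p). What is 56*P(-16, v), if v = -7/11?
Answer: -7616/11 ≈ -692.36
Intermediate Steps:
v = -7/11 (v = -7*1/11 = -7/11 ≈ -0.63636)
P(L, p) = 3 + L - p
56*P(-16, v) = 56*(3 - 16 - 1*(-7/11)) = 56*(3 - 16 + 7/11) = 56*(-136/11) = -7616/11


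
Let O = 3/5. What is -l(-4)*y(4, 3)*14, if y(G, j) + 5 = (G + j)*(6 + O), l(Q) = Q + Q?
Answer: 23072/5 ≈ 4614.4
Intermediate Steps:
l(Q) = 2*Q
O = 3/5 (O = 3*(1/5) = 3/5 ≈ 0.60000)
y(G, j) = -5 + 33*G/5 + 33*j/5 (y(G, j) = -5 + (G + j)*(6 + 3/5) = -5 + (G + j)*(33/5) = -5 + (33*G/5 + 33*j/5) = -5 + 33*G/5 + 33*j/5)
-l(-4)*y(4, 3)*14 = -(2*(-4))*(-5 + (33/5)*4 + (33/5)*3)*14 = -(-8*(-5 + 132/5 + 99/5))*14 = -(-8*206/5)*14 = -(-1648)*14/5 = -1*(-23072/5) = 23072/5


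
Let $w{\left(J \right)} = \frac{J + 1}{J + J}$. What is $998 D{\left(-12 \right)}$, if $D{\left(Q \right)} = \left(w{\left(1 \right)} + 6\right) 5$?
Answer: $34930$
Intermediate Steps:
$w{\left(J \right)} = \frac{1 + J}{2 J}$
$D{\left(Q \right)} = 35$ ($D{\left(Q \right)} = \left(\frac{1 + 1}{2 \cdot 1} + 6\right) 5 = \left(\frac{1}{2} \cdot 1 \cdot 2 + 6\right) 5 = \left(1 + 6\right) 5 = 7 \cdot 5 = 35$)
$998 D{\left(-12 \right)} = 998 \cdot 35 = 34930$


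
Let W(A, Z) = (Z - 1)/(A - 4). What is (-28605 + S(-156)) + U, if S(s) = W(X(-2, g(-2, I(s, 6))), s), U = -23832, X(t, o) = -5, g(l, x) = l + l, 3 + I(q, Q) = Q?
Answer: -471776/9 ≈ -52420.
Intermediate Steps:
I(q, Q) = -3 + Q
g(l, x) = 2*l
W(A, Z) = (-1 + Z)/(-4 + A)
S(s) = 1/9 - s/9 (S(s) = (-1 + s)/(-4 - 5) = (-1 + s)/(-9) = -(-1 + s)/9 = 1/9 - s/9)
(-28605 + S(-156)) + U = (-28605 + (1/9 - 1/9*(-156))) - 23832 = (-28605 + (1/9 + 52/3)) - 23832 = (-28605 + 157/9) - 23832 = -257288/9 - 23832 = -471776/9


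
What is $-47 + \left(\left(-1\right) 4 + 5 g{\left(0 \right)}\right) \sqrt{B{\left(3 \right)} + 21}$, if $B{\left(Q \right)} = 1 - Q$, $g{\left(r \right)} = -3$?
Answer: $-47 - 19 \sqrt{19} \approx -129.82$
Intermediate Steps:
$-47 + \left(\left(-1\right) 4 + 5 g{\left(0 \right)}\right) \sqrt{B{\left(3 \right)} + 21} = -47 + \left(\left(-1\right) 4 + 5 \left(-3\right)\right) \sqrt{\left(1 - 3\right) + 21} = -47 + \left(-4 - 15\right) \sqrt{\left(1 - 3\right) + 21} = -47 - 19 \sqrt{-2 + 21} = -47 - 19 \sqrt{19}$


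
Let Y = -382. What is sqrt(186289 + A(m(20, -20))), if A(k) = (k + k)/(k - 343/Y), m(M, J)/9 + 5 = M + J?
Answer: sqrt(52873385661061)/16847 ≈ 431.61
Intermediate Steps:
m(M, J) = -45 + 9*J + 9*M (m(M, J) = -45 + 9*(M + J) = -45 + 9*(J + M) = -45 + (9*J + 9*M) = -45 + 9*J + 9*M)
A(k) = 2*k/(343/382 + k) (A(k) = (k + k)/(k - 343/(-382)) = (2*k)/(k - 343*(-1/382)) = (2*k)/(k + 343/382) = (2*k)/(343/382 + k) = 2*k/(343/382 + k))
sqrt(186289 + A(m(20, -20))) = sqrt(186289 + 764*(-45 + 9*(-20) + 9*20)/(343 + 382*(-45 + 9*(-20) + 9*20))) = sqrt(186289 + 764*(-45 - 180 + 180)/(343 + 382*(-45 - 180 + 180))) = sqrt(186289 + 764*(-45)/(343 + 382*(-45))) = sqrt(186289 + 764*(-45)/(343 - 17190)) = sqrt(186289 + 764*(-45)/(-16847)) = sqrt(186289 + 764*(-45)*(-1/16847)) = sqrt(186289 + 34380/16847) = sqrt(3138445163/16847) = sqrt(52873385661061)/16847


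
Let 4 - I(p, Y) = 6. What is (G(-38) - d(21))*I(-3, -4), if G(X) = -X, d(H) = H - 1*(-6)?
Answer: -22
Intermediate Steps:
I(p, Y) = -2 (I(p, Y) = 4 - 1*6 = 4 - 6 = -2)
d(H) = 6 + H (d(H) = H + 6 = 6 + H)
(G(-38) - d(21))*I(-3, -4) = (-1*(-38) - (6 + 21))*(-2) = (38 - 1*27)*(-2) = (38 - 27)*(-2) = 11*(-2) = -22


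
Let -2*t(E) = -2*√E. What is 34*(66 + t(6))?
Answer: 2244 + 34*√6 ≈ 2327.3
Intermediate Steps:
t(E) = √E (t(E) = -(-1)*√E = √E)
34*(66 + t(6)) = 34*(66 + √6) = 2244 + 34*√6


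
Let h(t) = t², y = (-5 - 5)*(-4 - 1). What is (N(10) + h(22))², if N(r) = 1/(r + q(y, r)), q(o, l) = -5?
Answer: 5861241/25 ≈ 2.3445e+5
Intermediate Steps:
y = 50 (y = -10*(-5) = 50)
N(r) = 1/(-5 + r) (N(r) = 1/(r - 5) = 1/(-5 + r))
(N(10) + h(22))² = (1/(-5 + 10) + 22²)² = (1/5 + 484)² = (⅕ + 484)² = (2421/5)² = 5861241/25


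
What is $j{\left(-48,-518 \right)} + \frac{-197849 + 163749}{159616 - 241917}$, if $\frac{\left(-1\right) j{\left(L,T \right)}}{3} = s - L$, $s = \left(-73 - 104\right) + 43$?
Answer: $\frac{21267758}{82301} \approx 258.41$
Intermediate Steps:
$s = -134$ ($s = -177 + 43 = -134$)
$j{\left(L,T \right)} = 402 + 3 L$ ($j{\left(L,T \right)} = - 3 \left(-134 - L\right) = 402 + 3 L$)
$j{\left(-48,-518 \right)} + \frac{-197849 + 163749}{159616 - 241917} = \left(402 + 3 \left(-48\right)\right) + \frac{-197849 + 163749}{159616 - 241917} = \left(402 - 144\right) - \frac{34100}{-82301} = 258 - - \frac{34100}{82301} = 258 + \frac{34100}{82301} = \frac{21267758}{82301}$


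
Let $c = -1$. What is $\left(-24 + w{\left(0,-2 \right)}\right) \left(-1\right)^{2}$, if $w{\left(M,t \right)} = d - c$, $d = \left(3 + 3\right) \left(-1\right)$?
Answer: $-29$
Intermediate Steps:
$d = -6$ ($d = 6 \left(-1\right) = -6$)
$w{\left(M,t \right)} = -5$ ($w{\left(M,t \right)} = -6 - -1 = -6 + 1 = -5$)
$\left(-24 + w{\left(0,-2 \right)}\right) \left(-1\right)^{2} = \left(-24 - 5\right) \left(-1\right)^{2} = \left(-29\right) 1 = -29$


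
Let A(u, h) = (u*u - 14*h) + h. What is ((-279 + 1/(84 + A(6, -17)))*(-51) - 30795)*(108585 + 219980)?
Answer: -1856082413205/341 ≈ -5.4431e+9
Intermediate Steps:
A(u, h) = u² - 13*h (A(u, h) = (u² - 14*h) + h = u² - 13*h)
((-279 + 1/(84 + A(6, -17)))*(-51) - 30795)*(108585 + 219980) = ((-279 + 1/(84 + (6² - 13*(-17))))*(-51) - 30795)*(108585 + 219980) = ((-279 + 1/(84 + (36 + 221)))*(-51) - 30795)*328565 = ((-279 + 1/(84 + 257))*(-51) - 30795)*328565 = ((-279 + 1/341)*(-51) - 30795)*328565 = (-95138/341*(-51) - 30795)*328565 = (4852038/341 - 30795)*328565 = -5649057/341*328565 = -1856082413205/341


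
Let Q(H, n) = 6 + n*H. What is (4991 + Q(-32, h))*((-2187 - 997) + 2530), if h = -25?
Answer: -3791238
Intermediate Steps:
Q(H, n) = 6 + H*n
(4991 + Q(-32, h))*((-2187 - 997) + 2530) = (4991 + (6 - 32*(-25)))*((-2187 - 997) + 2530) = (4991 + (6 + 800))*(-3184 + 2530) = (4991 + 806)*(-654) = 5797*(-654) = -3791238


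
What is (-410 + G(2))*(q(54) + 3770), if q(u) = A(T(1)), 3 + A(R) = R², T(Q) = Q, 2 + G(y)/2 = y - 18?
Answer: -1680528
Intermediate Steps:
G(y) = -40 + 2*y (G(y) = -4 + 2*(y - 18) = -4 + 2*(-18 + y) = -4 + (-36 + 2*y) = -40 + 2*y)
A(R) = -3 + R²
q(u) = -2 (q(u) = -3 + 1² = -3 + 1 = -2)
(-410 + G(2))*(q(54) + 3770) = (-410 + (-40 + 2*2))*(-2 + 3770) = (-410 + (-40 + 4))*3768 = (-410 - 36)*3768 = -446*3768 = -1680528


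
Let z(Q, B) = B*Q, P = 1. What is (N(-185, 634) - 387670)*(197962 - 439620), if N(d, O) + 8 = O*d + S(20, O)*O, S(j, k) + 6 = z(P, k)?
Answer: 25812940928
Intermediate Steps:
S(j, k) = -6 + k (S(j, k) = -6 + k*1 = -6 + k)
N(d, O) = -8 + O*d + O*(-6 + O) (N(d, O) = -8 + (O*d + (-6 + O)*O) = -8 + (O*d + O*(-6 + O)) = -8 + O*d + O*(-6 + O))
(N(-185, 634) - 387670)*(197962 - 439620) = ((-8 + 634*(-185) + 634*(-6 + 634)) - 387670)*(197962 - 439620) = ((-8 - 117290 + 634*628) - 387670)*(-241658) = ((-8 - 117290 + 398152) - 387670)*(-241658) = (280854 - 387670)*(-241658) = -106816*(-241658) = 25812940928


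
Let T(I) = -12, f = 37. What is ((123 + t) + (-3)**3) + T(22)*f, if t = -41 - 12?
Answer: -401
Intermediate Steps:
t = -53
((123 + t) + (-3)**3) + T(22)*f = ((123 - 53) + (-3)**3) - 12*37 = (70 - 27) - 444 = 43 - 444 = -401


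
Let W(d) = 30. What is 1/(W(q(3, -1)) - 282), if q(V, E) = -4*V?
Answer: -1/252 ≈ -0.0039683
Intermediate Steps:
1/(W(q(3, -1)) - 282) = 1/(30 - 282) = 1/(-252) = -1/252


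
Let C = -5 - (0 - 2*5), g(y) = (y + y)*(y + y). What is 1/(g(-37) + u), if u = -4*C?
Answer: 1/5456 ≈ 0.00018328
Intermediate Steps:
g(y) = 4*y² (g(y) = (2*y)*(2*y) = 4*y²)
C = 5 (C = -5 - (0 - 10) = -5 - 1*(-10) = -5 + 10 = 5)
u = -20 (u = -4*5 = -20)
1/(g(-37) + u) = 1/(4*(-37)² - 20) = 1/(4*1369 - 20) = 1/(5476 - 20) = 1/5456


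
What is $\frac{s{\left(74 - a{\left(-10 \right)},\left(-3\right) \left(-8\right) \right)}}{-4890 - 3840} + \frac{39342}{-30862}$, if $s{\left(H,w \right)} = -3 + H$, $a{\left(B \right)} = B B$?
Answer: $- \frac{171280331}{134712630} \approx -1.2715$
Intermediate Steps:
$a{\left(B \right)} = B^{2}$
$\frac{s{\left(74 - a{\left(-10 \right)},\left(-3\right) \left(-8\right) \right)}}{-4890 - 3840} + \frac{39342}{-30862} = \frac{-3 + \left(74 - \left(-10\right)^{2}\right)}{-4890 - 3840} + \frac{39342}{-30862} = \frac{-3 + \left(74 - 100\right)}{-4890 - 3840} + 39342 \left(- \frac{1}{30862}\right) = \frac{-3 + \left(74 - 100\right)}{-8730} - \frac{19671}{15431} = \left(-3 - 26\right) \left(- \frac{1}{8730}\right) - \frac{19671}{15431} = \left(-29\right) \left(- \frac{1}{8730}\right) - \frac{19671}{15431} = \frac{29}{8730} - \frac{19671}{15431} = - \frac{171280331}{134712630}$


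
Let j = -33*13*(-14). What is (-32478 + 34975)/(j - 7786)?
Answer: -2497/1780 ≈ -1.4028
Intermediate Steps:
j = 6006 (j = -429*(-14) = 6006)
(-32478 + 34975)/(j - 7786) = (-32478 + 34975)/(6006 - 7786) = 2497/(-1780) = 2497*(-1/1780) = -2497/1780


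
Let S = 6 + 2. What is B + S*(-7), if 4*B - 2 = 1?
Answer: -221/4 ≈ -55.250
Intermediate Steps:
B = ¾ (B = ½ + (¼)*1 = ½ + ¼ = ¾ ≈ 0.75000)
S = 8
B + S*(-7) = ¾ + 8*(-7) = ¾ - 56 = -221/4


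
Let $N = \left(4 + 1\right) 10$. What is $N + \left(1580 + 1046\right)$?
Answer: $2676$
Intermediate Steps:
$N = 50$ ($N = 5 \cdot 10 = 50$)
$N + \left(1580 + 1046\right) = 50 + \left(1580 + 1046\right) = 50 + 2626 = 2676$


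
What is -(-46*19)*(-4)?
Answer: -3496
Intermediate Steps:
-(-46*19)*(-4) = -(-874)*(-4) = -1*3496 = -3496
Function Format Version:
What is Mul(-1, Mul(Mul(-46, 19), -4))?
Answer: -3496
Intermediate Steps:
Mul(-1, Mul(Mul(-46, 19), -4)) = Mul(-1, Mul(-874, -4)) = Mul(-1, 3496) = -3496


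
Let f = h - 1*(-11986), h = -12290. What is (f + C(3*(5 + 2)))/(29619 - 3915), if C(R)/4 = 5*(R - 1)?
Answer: 4/1071 ≈ 0.0037348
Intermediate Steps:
f = -304 (f = -12290 - 1*(-11986) = -12290 + 11986 = -304)
C(R) = -20 + 20*R (C(R) = 4*(5*(R - 1)) = 4*(5*(-1 + R)) = 4*(-5 + 5*R) = -20 + 20*R)
(f + C(3*(5 + 2)))/(29619 - 3915) = (-304 + (-20 + 20*(3*(5 + 2))))/(29619 - 3915) = (-304 + (-20 + 20*(3*7)))/25704 = (-304 + (-20 + 20*21))*(1/25704) = (-304 + (-20 + 420))*(1/25704) = (-304 + 400)*(1/25704) = 96*(1/25704) = 4/1071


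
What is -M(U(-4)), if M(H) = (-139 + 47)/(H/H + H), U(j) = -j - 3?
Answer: 46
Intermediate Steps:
U(j) = -3 - j
M(H) = -92/(1 + H)
-M(U(-4)) = -(-92)/(1 + (-3 - 1*(-4))) = -(-92)/(1 + (-3 + 4)) = -(-92)/(1 + 1) = -(-92)/2 = -1*(-46) = 46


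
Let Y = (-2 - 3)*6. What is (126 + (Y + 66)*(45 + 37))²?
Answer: 9474084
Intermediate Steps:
Y = -30 (Y = -5*6 = -30)
(126 + (Y + 66)*(45 + 37))² = (126 + (-30 + 66)*(45 + 37))² = (126 + 36*82)² = (126 + 2952)² = 3078² = 9474084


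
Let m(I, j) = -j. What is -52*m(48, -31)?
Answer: -1612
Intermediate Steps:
-52*m(48, -31) = -(-52)*(-31) = -52*31 = -1612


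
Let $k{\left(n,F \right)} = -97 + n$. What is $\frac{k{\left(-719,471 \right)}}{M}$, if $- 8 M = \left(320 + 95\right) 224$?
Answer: $\frac{204}{2905} \approx 0.070224$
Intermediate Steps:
$M = -11620$ ($M = - \frac{\left(320 + 95\right) 224}{8} = - \frac{415 \cdot 224}{8} = \left(- \frac{1}{8}\right) 92960 = -11620$)
$\frac{k{\left(-719,471 \right)}}{M} = \frac{-97 - 719}{-11620} = \left(-816\right) \left(- \frac{1}{11620}\right) = \frac{204}{2905}$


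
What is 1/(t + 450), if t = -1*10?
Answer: 1/440 ≈ 0.0022727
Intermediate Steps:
t = -10
1/(t + 450) = 1/(-10 + 450) = 1/440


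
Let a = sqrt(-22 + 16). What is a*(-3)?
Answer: -3*I*sqrt(6) ≈ -7.3485*I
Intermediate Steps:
a = I*sqrt(6) (a = sqrt(-6) = I*sqrt(6) ≈ 2.4495*I)
a*(-3) = (I*sqrt(6))*(-3) = -3*I*sqrt(6)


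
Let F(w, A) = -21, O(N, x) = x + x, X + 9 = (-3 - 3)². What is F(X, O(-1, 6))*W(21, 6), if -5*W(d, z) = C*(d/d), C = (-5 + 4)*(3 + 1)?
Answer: -84/5 ≈ -16.800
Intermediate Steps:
X = 27 (X = -9 + (-3 - 3)² = -9 + (-6)² = -9 + 36 = 27)
C = -4 (C = -1*4 = -4)
O(N, x) = 2*x
W(d, z) = ⅘ (W(d, z) = -(-4)*d/d/5 = -(-4)/5 = -⅕*(-4) = ⅘)
F(X, O(-1, 6))*W(21, 6) = -21*⅘ = -84/5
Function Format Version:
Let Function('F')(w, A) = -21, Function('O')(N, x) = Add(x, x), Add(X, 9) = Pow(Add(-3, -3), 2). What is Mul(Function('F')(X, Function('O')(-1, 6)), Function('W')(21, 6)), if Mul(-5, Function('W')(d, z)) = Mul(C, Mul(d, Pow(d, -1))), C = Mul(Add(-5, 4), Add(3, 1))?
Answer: Rational(-84, 5) ≈ -16.800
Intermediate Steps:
X = 27 (X = Add(-9, Pow(Add(-3, -3), 2)) = Add(-9, Pow(-6, 2)) = Add(-9, 36) = 27)
C = -4 (C = Mul(-1, 4) = -4)
Function('O')(N, x) = Mul(2, x)
Function('W')(d, z) = Rational(4, 5) (Function('W')(d, z) = Mul(Rational(-1, 5), Mul(-4, Mul(d, Pow(d, -1)))) = Mul(Rational(-1, 5), Mul(-4, 1)) = Mul(Rational(-1, 5), -4) = Rational(4, 5))
Mul(Function('F')(X, Function('O')(-1, 6)), Function('W')(21, 6)) = Mul(-21, Rational(4, 5)) = Rational(-84, 5)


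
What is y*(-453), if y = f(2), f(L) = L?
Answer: -906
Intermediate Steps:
y = 2
y*(-453) = 2*(-453) = -906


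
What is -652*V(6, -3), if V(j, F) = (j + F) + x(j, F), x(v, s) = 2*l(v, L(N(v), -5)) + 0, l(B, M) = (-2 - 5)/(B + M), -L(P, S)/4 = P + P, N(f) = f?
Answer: -6520/3 ≈ -2173.3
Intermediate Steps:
L(P, S) = -8*P (L(P, S) = -4*(P + P) = -8*P)
l(B, M) = -7/(B + M)
x(v, s) = 2/v (x(v, s) = 2*(-7/(v - 8*v)) + 0 = 2*(-7*(-1/(7*v))) + 0 = 2*(-(-1)/v) + 0 = 2/v + 0 = 2/v)
V(j, F) = F + j + 2/j (V(j, F) = (j + F) + 2/j = (F + j) + 2/j = F + j + 2/j)
-652*V(6, -3) = -652*(-3 + 6 + 2/6) = -652*(-3 + 6 + 2*(⅙)) = -652*(-3 + 6 + ⅓) = -652*10/3 = -6520/3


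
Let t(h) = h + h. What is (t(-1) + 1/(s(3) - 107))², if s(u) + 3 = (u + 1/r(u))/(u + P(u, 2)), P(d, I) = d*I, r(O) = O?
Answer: 35366809/8761600 ≈ 4.0366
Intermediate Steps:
t(h) = 2*h
P(d, I) = I*d
s(u) = -3 + (u + 1/u)/(3*u) (s(u) = -3 + (u + 1/u)/(u + 2*u) = -3 + (u + 1/u)/((3*u)) = -3 + (u + 1/u)*(1/(3*u)) = -3 + (u + 1/u)/(3*u))
(t(-1) + 1/(s(3) - 107))² = (2*(-1) + 1/((-8/3 + (⅓)/3²) - 107))² = (-2 + 1/((-8/3 + (⅓)*(⅑)) - 107))² = (-2 + 1/((-8/3 + 1/27) - 107))² = (-2 + 1/(-71/27 - 107))² = (-2 + 1/(-2960/27))² = (-2 - 27/2960)² = (-5947/2960)² = 35366809/8761600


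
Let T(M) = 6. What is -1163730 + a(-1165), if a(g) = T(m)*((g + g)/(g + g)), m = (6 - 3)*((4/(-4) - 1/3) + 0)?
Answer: -1163724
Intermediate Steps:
m = -4 (m = 3*((4*(-¼) - 1*⅓) + 0) = 3*((-1 - ⅓) + 0) = 3*(-4/3 + 0) = 3*(-4/3) = -4)
a(g) = 6 (a(g) = 6*((g + g)/(g + g)) = 6*((2*g)/((2*g))) = 6*((2*g)*(1/(2*g))) = 6*1 = 6)
-1163730 + a(-1165) = -1163730 + 6 = -1163724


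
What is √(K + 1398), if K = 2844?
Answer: √4242 ≈ 65.131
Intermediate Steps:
√(K + 1398) = √(2844 + 1398) = √4242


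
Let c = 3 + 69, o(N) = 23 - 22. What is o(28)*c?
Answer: 72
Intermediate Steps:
o(N) = 1
c = 72
o(28)*c = 1*72 = 72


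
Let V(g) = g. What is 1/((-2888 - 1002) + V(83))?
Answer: -1/3807 ≈ -0.00026267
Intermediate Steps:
1/((-2888 - 1002) + V(83)) = 1/((-2888 - 1002) + 83) = 1/(-3890 + 83) = 1/(-3807) = -1/3807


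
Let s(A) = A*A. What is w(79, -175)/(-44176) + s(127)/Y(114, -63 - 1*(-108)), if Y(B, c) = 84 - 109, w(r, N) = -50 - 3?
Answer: -712513379/1104400 ≈ -645.16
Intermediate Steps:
s(A) = A**2
w(r, N) = -53
Y(B, c) = -25
w(79, -175)/(-44176) + s(127)/Y(114, -63 - 1*(-108)) = -53/(-44176) + 127**2/(-25) = -53*(-1/44176) + 16129*(-1/25) = 53/44176 - 16129/25 = -712513379/1104400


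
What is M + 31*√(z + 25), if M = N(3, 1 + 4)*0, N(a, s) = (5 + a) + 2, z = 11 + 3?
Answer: 31*√39 ≈ 193.59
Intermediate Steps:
z = 14
N(a, s) = 7 + a
M = 0 (M = (7 + 3)*0 = 10*0 = 0)
M + 31*√(z + 25) = 0 + 31*√(14 + 25) = 0 + 31*√39 = 31*√39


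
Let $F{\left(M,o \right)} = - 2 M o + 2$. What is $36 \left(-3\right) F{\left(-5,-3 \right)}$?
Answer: $3024$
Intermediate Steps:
$F{\left(M,o \right)} = 2 - 2 M o$ ($F{\left(M,o \right)} = - 2 M o + 2 = 2 - 2 M o$)
$36 \left(-3\right) F{\left(-5,-3 \right)} = 36 \left(-3\right) \left(2 - \left(-10\right) \left(-3\right)\right) = - 108 \left(2 - 30\right) = \left(-108\right) \left(-28\right) = 3024$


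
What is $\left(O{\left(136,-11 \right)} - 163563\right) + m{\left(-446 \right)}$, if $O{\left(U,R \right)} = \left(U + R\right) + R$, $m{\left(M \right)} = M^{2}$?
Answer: $35467$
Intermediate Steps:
$O{\left(U,R \right)} = U + 2 R$ ($O{\left(U,R \right)} = \left(R + U\right) + R = U + 2 R$)
$\left(O{\left(136,-11 \right)} - 163563\right) + m{\left(-446 \right)} = \left(\left(136 + 2 \left(-11\right)\right) - 163563\right) + \left(-446\right)^{2} = \left(\left(136 - 22\right) - 163563\right) + 198916 = \left(114 - 163563\right) + 198916 = -163449 + 198916 = 35467$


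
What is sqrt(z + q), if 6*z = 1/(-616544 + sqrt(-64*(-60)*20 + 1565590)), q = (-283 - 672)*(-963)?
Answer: sqrt(132886911741124957832914661636 - 63354143591*sqrt(1642390))/380124861546 ≈ 958.99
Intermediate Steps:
q = 919665 (q = -955*(-963) = 919665)
z = 1/(6*(-616544 + sqrt(1642390))) (z = 1/(6*(-616544 + sqrt(-64*(-60)*20 + 1565590))) = 1/(6*(-616544 + sqrt(3840*20 + 1565590))) = 1/(6*(-616544 + sqrt(76800 + 1565590))) = 1/(6*(-616544 + sqrt(1642390))) ≈ -2.7089e-7)
sqrt(z + q) = sqrt((-154136/570187292319 - sqrt(1642390)/2280749169276) + 919665) = sqrt(524381296190398999/570187292319 - sqrt(1642390)/2280749169276)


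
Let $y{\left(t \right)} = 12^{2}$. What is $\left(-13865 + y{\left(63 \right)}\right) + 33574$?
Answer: $19853$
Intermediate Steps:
$y{\left(t \right)} = 144$
$\left(-13865 + y{\left(63 \right)}\right) + 33574 = \left(-13865 + 144\right) + 33574 = -13721 + 33574 = 19853$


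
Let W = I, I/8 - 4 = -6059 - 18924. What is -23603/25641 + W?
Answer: -5123915915/25641 ≈ -1.9983e+5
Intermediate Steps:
I = -199832 (I = 32 + 8*(-6059 - 18924) = 32 + 8*(-24983) = 32 - 199864 = -199832)
W = -199832
-23603/25641 + W = -23603/25641 - 199832 = -5123915915/25641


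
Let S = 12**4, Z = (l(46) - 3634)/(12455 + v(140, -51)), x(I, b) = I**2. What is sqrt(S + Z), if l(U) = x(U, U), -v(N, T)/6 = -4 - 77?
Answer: sqrt(3472627513578)/12941 ≈ 144.00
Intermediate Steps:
v(N, T) = 486 (v(N, T) = -6*(-4 - 77) = -6*(-81) = 486)
l(U) = U**2
Z = -1518/12941 (Z = (46**2 - 3634)/(12455 + 486) = (2116 - 3634)/12941 = -1518*1/12941 = -1518/12941 ≈ -0.11730)
S = 20736
sqrt(S + Z) = sqrt(20736 - 1518/12941) = sqrt(268343058/12941) = sqrt(3472627513578)/12941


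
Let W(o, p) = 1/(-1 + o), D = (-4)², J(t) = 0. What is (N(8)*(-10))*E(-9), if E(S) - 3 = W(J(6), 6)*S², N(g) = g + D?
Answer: 18720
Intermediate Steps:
D = 16
N(g) = 16 + g (N(g) = g + 16 = 16 + g)
E(S) = 3 - S² (E(S) = 3 + S²/(-1 + 0) = 3 + S²/(-1) = 3 - S²)
(N(8)*(-10))*E(-9) = ((16 + 8)*(-10))*(3 - 1*(-9)²) = (24*(-10))*(3 - 1*81) = -240*(3 - 81) = -240*(-78) = 18720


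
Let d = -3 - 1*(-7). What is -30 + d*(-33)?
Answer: -162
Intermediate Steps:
d = 4 (d = -3 + 7 = 4)
-30 + d*(-33) = -30 + 4*(-33) = -30 - 132 = -162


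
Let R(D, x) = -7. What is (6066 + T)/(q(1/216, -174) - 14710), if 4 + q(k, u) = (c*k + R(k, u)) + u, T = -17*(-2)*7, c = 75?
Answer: -453888/1072415 ≈ -0.42324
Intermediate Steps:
T = 238 (T = 34*7 = 238)
q(k, u) = -11 + u + 75*k (q(k, u) = -4 + ((75*k - 7) + u) = -4 + ((-7 + 75*k) + u) = -4 + (-7 + u + 75*k) = -11 + u + 75*k)
(6066 + T)/(q(1/216, -174) - 14710) = (6066 + 238)/((-11 - 174 + 75/216) - 14710) = 6304/((-11 - 174 + 75*(1/216)) - 14710) = 6304/((-11 - 174 + 25/72) - 14710) = 6304/(-13295/72 - 14710) = 6304/(-1072415/72) = 6304*(-72/1072415) = -453888/1072415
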